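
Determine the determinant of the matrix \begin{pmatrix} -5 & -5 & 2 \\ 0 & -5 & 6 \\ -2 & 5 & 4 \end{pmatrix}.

The determinant is 290.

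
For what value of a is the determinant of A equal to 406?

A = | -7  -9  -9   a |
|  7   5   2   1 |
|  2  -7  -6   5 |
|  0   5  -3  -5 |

Expanding along the column containing a, det(A) is linear in a: det(A) = (-407)·a + (-1).
Set (-407)·a + (-1) = 406  ⇒  (-407)·a = 407  ⇒  a = -1.

-1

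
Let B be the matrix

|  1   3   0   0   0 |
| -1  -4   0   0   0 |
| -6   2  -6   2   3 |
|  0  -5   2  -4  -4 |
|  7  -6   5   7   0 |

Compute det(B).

B is block lower-triangular with a 2×2 block and a 3×3 block on the diagonal, so its determinant equals the product of the determinants of the diagonal blocks.
det of the 2×2 block = -1
det of the 3×3 block = -106
det = (-1)·(-106) = 106

|B| = 106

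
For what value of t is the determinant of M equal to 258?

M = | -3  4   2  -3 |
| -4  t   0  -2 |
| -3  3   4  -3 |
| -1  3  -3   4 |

-2

Expanding along the row containing t, det(M) is linear in t: det(M) = (-30)·t + (198).
Set (-30)·t + (198) = 258  ⇒  (-30)·t = 60  ⇒  t = -2.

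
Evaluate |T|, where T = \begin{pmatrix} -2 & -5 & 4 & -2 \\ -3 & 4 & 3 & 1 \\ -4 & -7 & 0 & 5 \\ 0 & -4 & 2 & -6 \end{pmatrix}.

det(T) = -590

Expand along row 3 (it has 1 zero):
  + (-4) · M_31   where M_31 = det([-5 4 -2; 4 3 1; -4 2 -6]) = 140
  − (-7) · M_32   where M_32 = det([-2 4 -2; -3 3 1; 0 2 -6]) = -20
  − (5) · M_34   where M_34 = det([-2 -5 4; -3 4 3; 0 -4 2]) = -22
det = (+1)·(-4)·(140) + (-1)·(-7)·(-20) + (-1)·(5)·(-22) = -590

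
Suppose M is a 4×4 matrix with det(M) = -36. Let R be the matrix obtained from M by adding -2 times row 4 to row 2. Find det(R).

Adding a multiple of one row to another leaves the determinant unchanged.
det(R) = (1)·(-36) = -36

-36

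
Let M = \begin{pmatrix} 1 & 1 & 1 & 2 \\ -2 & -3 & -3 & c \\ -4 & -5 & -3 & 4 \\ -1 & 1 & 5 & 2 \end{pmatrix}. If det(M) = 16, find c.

-1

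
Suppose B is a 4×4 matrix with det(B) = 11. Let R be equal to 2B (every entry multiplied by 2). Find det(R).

det(R) = 176

For a 4×4 matrix, det(2B) = 2^4·det(B) = 16·det(B).
det(R) = (16)·(11) = 176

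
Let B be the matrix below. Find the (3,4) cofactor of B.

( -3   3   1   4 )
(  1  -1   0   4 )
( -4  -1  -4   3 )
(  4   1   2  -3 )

Delete row 3 and column 4; the remaining 3×3 submatrix is [-3 3 1; 1 -1 0; 4 1 2].
Its determinant is 5.
The cofactor carries sign (−1)^(3+4) = −1, so C_{3,4} = −(5) = -5.

-5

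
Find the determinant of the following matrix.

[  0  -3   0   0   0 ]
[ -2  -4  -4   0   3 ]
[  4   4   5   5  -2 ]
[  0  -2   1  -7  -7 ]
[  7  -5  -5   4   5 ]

-1878

Expand along row 1 (it has 4 zeros):
  − (-3) · M_12   where M_12 = det([-2 -4 0 3; 4 5 5 -2; 0 1 -7 -7; 7 -5 4 5]) = -626
det = (-1)·(-3)·(-626) = -1878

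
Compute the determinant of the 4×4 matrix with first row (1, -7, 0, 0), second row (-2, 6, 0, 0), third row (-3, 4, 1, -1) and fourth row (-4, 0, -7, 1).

The matrix is block lower-triangular with a 2×2 block and a 2×2 block on the diagonal, so its determinant equals the product of the determinants of the diagonal blocks.
det of the 2×2 block = -8
det of the 2×2 block = -6
det = (-8)·(-6) = 48

The determinant is 48.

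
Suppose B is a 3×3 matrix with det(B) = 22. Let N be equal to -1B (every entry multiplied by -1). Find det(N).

For a 3×3 matrix, det(-1B) = (-1)^3·det(B) = -1·det(B).
det(N) = (-1)·(22) = -22

-22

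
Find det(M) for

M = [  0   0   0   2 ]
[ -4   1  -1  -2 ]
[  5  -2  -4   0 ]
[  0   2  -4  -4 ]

The determinant is 108.

Expand along row 1 (it has 3 zeros):
  − (2) · M_14   where M_14 = det([-4 1 -1; 5 -2 -4; 0 2 -4]) = -54
det = (-1)·(2)·(-54) = 108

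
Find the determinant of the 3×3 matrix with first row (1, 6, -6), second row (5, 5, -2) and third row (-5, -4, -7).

197

Expand along column 1:
  + 1 · |5 -2; -4 -7| = 1·(-35 − 8) = -43
  − 5 · |6 -6; -4 -7| = −5·(-42 − 24) = 330
  + (-5) · |6 -6; 5 -2| = (-5)·(-12 − (-30)) = -90
Sum: (-43) + (330) + (-90) = 197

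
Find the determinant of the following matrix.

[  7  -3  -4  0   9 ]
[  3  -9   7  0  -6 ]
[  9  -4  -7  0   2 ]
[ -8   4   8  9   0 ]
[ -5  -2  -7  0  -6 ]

71946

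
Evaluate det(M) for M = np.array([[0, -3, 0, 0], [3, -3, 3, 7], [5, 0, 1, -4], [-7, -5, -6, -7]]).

The determinant is -195.

Expand along row 1 (it has 3 zeros):
  − (-3) · M_12   where M_12 = det([3 3 7; 5 1 -4; -7 -6 -7]) = -65
det = (-1)·(-3)·(-65) = -195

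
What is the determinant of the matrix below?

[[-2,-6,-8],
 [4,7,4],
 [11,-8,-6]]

484

Expand along column 1:
  + (-2) · |7 4; -8 -6| = (-2)·(-42 − (-32)) = 20
  − 4 · |-6 -8; -8 -6| = −4·(36 − 64) = 112
  + 11 · |-6 -8; 7 4| = 11·(-24 − (-56)) = 352
Sum: (20) + (112) + (352) = 484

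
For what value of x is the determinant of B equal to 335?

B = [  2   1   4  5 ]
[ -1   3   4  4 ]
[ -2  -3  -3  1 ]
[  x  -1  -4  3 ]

Expanding along the column containing x, det(B) is linear in x: det(B) = (29)·x + (306).
Set (29)·x + (306) = 335  ⇒  (29)·x = 29  ⇒  x = 1.

x = 1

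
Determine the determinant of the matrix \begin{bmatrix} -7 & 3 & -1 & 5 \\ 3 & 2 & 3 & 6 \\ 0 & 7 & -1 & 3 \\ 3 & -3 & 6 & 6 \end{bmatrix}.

-435

Expand along row 3 (it has 1 zero):
  − (7) · M_32   where M_32 = det([-7 -1 5; 3 3 6; 3 6 6]) = 171
  + (-1) · M_33   where M_33 = det([-7 3 5; 3 2 6; 3 -3 6]) = -285
  − (3) · M_34   where M_34 = det([-7 3 -1; 3 2 3; 3 -3 6]) = -159
det = (-1)·(7)·(171) + (+1)·(-1)·(-285) + (-1)·(3)·(-159) = -435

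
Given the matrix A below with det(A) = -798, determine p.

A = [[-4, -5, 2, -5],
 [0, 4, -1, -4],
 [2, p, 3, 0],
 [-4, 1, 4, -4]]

-5

Expanding along the column containing p, det(A) is linear in p: det(A) = (28)·p + (-658).
Set (28)·p + (-658) = -798  ⇒  (28)·p = -140  ⇒  p = -5.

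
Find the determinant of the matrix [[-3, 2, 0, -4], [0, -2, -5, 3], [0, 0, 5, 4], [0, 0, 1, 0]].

The determinant is -24.

The matrix is block upper-triangular with a 2×2 block and a 2×2 block on the diagonal, so its determinant equals the product of the determinants of the diagonal blocks.
det of the 2×2 block = 6
det of the 2×2 block = -4
det = (6)·(-4) = -24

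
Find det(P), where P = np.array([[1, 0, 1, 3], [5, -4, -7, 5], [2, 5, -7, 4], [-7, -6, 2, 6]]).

Expand along row 1 (it has 1 zero):
  + (1) · M_11   where M_11 = det([-4 -7 5; 5 -7 4; -6 2 6]) = 418
  + (1) · M_13   where M_13 = det([5 -4 5; 2 5 4; -7 -6 6]) = 545
  − (3) · M_14   where M_14 = det([5 -4 -7; 2 5 -7; -7 -6 2]) = -501
det = (+1)·(1)·(418) + (+1)·(1)·(545) + (-1)·(3)·(-501) = 2466

2466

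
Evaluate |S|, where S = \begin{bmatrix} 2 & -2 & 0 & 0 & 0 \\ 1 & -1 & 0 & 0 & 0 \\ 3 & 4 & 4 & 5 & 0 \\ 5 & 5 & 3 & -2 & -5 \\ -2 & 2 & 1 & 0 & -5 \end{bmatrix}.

0

S is block lower-triangular with a 2×2 block and a 3×3 block on the diagonal, so its determinant equals the product of the determinants of the diagonal blocks.
det of the 2×2 block = 0
det of the 3×3 block = 90
det = (0)·(90) = 0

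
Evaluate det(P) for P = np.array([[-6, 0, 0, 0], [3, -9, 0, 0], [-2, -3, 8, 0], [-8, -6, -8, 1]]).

|P| = 432

P is lower triangular, so det(P) is the product of the diagonal entries:
det = (-6) · (-9) · (8) · (1) = 432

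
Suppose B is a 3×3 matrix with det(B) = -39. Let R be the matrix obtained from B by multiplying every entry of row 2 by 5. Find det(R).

Scaling one row by 5 multiplies the determinant by 5.
det(R) = (5)·(-39) = -195

The determinant is -195.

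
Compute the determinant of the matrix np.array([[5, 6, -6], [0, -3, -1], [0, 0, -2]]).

The matrix is upper triangular, so the determinant is the product of the diagonal entries:
det = (5) · (-3) · (-2) = 30

30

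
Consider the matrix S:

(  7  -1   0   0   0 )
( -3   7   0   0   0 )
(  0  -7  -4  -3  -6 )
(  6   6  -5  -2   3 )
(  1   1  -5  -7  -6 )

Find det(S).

S is block lower-triangular with a 2×2 block and a 3×3 block on the diagonal, so its determinant equals the product of the determinants of the diagonal blocks.
det of the 2×2 block = 46
det of the 3×3 block = -147
det = (46)·(-147) = -6762

det(S) = -6762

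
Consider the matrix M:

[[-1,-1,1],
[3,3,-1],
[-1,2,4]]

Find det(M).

|M| = 6

Expand along row 1:
  + (-1) · |3 -1; 2 4| = (-1)·(12 − (-2)) = -14
  − (-1) · |3 -1; -1 4| = −(-1)·(12 − 1) = 11
  + 1 · |3 3; -1 2| = 1·(6 − (-3)) = 9
Sum: (-14) + (11) + (9) = 6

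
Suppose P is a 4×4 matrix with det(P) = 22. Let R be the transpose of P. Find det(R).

22

det(Pᵀ) = det(P).
det(R) = (1)·(22) = 22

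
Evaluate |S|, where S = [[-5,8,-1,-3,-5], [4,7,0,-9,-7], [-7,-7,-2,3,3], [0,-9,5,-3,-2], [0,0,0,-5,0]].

-12690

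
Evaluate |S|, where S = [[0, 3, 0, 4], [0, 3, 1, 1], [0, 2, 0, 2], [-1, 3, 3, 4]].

Expand along column 1 (it has 3 zeros):
  − (-1) · M_41   where M_41 = det([3 0 4; 3 1 1; 2 0 2]) = -2
det = (-1)·(-1)·(-2) = -2

det(S) = -2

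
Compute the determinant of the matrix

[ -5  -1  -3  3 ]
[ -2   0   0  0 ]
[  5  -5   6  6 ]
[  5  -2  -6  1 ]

The determinant is 210.

Expand along row 2 (it has 3 zeros):
  − (-2) · M_21   where M_21 = det([-1 -3 3; -5 6 6; -2 -6 1]) = 105
det = (-1)·(-2)·(105) = 210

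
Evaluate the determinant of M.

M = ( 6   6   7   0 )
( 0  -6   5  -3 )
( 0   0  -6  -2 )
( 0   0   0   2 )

M is upper triangular, so det(M) is the product of the diagonal entries:
det = (6) · (-6) · (-6) · (2) = 432

det(M) = 432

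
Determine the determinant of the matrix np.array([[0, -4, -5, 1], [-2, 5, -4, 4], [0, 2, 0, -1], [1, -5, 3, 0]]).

Expand along row 3 (it has 2 zeros):
  − (2) · M_32   where M_32 = det([0 -5 1; -2 -4 4; 1 3 0]) = -22
  − (-1) · M_34   where M_34 = det([0 -4 -5; -2 5 -4; 1 -5 3]) = -33
det = (-1)·(2)·(-22) + (-1)·(-1)·(-33) = 11

The determinant is 11.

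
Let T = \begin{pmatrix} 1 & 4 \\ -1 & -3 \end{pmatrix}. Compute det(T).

det(T) = 1

det(T) = 1·(-3) − 4·(-1) = -3 − (-4) = 1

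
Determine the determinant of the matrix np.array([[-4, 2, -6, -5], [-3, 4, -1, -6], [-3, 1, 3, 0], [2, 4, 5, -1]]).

-247

Expand along row 3 (it has 1 zero):
  + (-3) · M_31   where M_31 = det([2 -6 -5; 4 -1 -6; 4 5 -1]) = 62
  − (1) · M_32   where M_32 = det([-4 -6 -5; -3 -1 -6; 2 5 -1]) = 31
  + (3) · M_33   where M_33 = det([-4 2 -5; -3 4 -6; 2 4 -1]) = -10
det = (+1)·(-3)·(62) + (-1)·(1)·(31) + (+1)·(3)·(-10) = -247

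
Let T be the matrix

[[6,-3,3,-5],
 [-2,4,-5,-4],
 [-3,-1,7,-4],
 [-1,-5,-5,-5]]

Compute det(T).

Expand along row 1:
  + (6) · M_11   where M_11 = det([4 -5 -4; -1 7 -4; -5 -5 -5]) = -455
  − (-3) · M_12   where M_12 = det([-2 -5 -4; -3 7 -4; -1 -5 -5]) = 77
  + (3) · M_13   where M_13 = det([-2 4 -4; -3 -1 -4; -1 -5 -5]) = -70
  − (-5) · M_14   where M_14 = det([-2 4 -5; -3 -1 7; -1 -5 -5]) = -238
det = (+1)·(6)·(-455) + (-1)·(-3)·(77) + (+1)·(3)·(-70) + (-1)·(-5)·(-238) = -3899

-3899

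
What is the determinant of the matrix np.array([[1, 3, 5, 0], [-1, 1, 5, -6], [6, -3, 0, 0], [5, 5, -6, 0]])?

The determinant is -2106.

Expand along column 4 (it has 3 zeros):
  + (-6) · M_24   where M_24 = det([1 3 5; 6 -3 0; 5 5 -6]) = 351
det = (+1)·(-6)·(351) = -2106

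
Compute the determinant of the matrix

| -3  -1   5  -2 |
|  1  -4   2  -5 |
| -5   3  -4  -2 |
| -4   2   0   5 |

The determinant is -599.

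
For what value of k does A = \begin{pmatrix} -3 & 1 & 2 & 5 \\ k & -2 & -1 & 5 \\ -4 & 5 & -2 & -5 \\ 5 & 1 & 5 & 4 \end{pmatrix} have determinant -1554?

Expanding along the row containing k, det(A) is linear in k: det(A) = (-102)·k + (-636).
Set (-102)·k + (-636) = -1554  ⇒  (-102)·k = -918  ⇒  k = 9.

k = 9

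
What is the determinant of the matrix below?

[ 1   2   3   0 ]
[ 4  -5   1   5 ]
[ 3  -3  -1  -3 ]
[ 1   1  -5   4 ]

The determinant is 713.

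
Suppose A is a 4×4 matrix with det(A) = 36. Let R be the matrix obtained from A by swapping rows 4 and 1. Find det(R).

The determinant is -36.

Swapping two rows multiplies the determinant by −1.
det(R) = (-1)·(36) = -36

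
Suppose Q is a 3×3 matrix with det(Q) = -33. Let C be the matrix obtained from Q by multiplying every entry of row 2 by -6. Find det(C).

det(C) = 198

Scaling one row by -6 multiplies the determinant by -6.
det(C) = (-6)·(-33) = 198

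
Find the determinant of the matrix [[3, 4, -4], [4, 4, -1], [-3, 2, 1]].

Expand along column 1:
  + 3 · |4 -1; 2 1| = 3·(4 − (-2)) = 18
  − 4 · |4 -4; 2 1| = −4·(4 − (-8)) = -48
  + (-3) · |4 -4; 4 -1| = (-3)·(-4 − (-16)) = -36
Sum: (18) + (-48) + (-36) = -66

-66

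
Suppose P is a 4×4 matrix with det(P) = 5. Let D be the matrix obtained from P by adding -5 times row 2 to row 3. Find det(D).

Adding a multiple of one row to another leaves the determinant unchanged.
det(D) = (1)·(5) = 5

det(D) = 5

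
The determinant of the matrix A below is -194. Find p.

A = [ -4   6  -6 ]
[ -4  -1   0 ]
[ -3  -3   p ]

Expanding along the column containing p, det(A) is linear in p: det(A) = (28)·p + (-54).
Set (28)·p + (-54) = -194  ⇒  (28)·p = -140  ⇒  p = -5.

p = -5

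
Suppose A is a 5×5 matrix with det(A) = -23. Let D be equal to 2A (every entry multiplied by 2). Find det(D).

For a 5×5 matrix, det(2A) = 2^5·det(A) = 32·det(A).
det(D) = (32)·(-23) = -736

-736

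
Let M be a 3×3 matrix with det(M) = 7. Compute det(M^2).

det(M^2) = (det M)^2 = (7)^2 = 49

49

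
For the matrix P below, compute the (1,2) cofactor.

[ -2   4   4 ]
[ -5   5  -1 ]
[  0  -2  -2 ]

The cofactor is -10.

Delete row 1 and column 2; the remaining 2×2 submatrix is [-5 -1; 0 -2].
Its determinant is (-5)·(-2) − (-1)·0 = 10.
The cofactor carries sign (−1)^(1+2) = −1, so C_{1,2} = −(10) = -10.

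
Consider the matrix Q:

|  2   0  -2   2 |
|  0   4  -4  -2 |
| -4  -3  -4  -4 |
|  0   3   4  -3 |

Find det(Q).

|Q| = 216

Expand along column 1 (it has 2 zeros):
  + (2) · M_11   where M_11 = det([4 -4 -2; -3 -4 -4; 3 4 -3]) = 196
  + (-4) · M_31   where M_31 = det([0 -2 2; 4 -4 -2; 3 4 -3]) = 44
det = (+1)·(2)·(196) + (+1)·(-4)·(44) = 216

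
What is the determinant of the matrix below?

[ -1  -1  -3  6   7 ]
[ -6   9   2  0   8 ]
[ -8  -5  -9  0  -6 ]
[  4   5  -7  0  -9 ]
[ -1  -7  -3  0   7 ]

Expand along column 4 (it has 4 zeros):
  − (6) · M_14   where M_14 = det([-6 9 2 8; -8 -5 -9 -6; 4 5 -7 -9; -1 -7 -3 7]) = -15187
det = (-1)·(6)·(-15187) = 91122

The determinant is 91122.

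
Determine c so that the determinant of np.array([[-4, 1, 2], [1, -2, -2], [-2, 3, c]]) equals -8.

c = 2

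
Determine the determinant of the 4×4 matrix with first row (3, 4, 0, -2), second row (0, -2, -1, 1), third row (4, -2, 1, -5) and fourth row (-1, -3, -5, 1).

Expand along row 1 (it has 1 zero):
  + (3) · M_11   where M_11 = det([-2 -1 1; -2 1 -5; -3 -5 1]) = 44
  − (4) · M_12   where M_12 = det([0 -1 1; 4 1 -5; -1 -5 1]) = -20
  − (-2) · M_14   where M_14 = det([0 -2 -1; 4 -2 1; -1 -3 -5]) = -24
det = (+1)·(3)·(44) + (-1)·(4)·(-20) + (-1)·(-2)·(-24) = 164

The determinant is 164.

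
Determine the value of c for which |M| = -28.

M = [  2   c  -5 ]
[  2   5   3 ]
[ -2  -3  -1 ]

Expanding along the column containing c, det(M) is linear in c: det(M) = (-4)·c + (-12).
Set (-4)·c + (-12) = -28  ⇒  (-4)·c = -16  ⇒  c = 4.

c = 4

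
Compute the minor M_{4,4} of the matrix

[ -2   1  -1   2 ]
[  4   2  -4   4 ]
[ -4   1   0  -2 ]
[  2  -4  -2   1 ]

Delete row 4 and column 4; the remaining 3×3 submatrix is [-2 1 -1; 4 2 -4; -4 1 0].
Its determinant is -4.

-4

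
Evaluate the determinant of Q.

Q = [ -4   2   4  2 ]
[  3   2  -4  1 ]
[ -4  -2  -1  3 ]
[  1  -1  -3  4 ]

302

Expand along row 1:
  + (-4) · M_11   where M_11 = det([2 -4 1; -2 -1 3; -1 -3 4]) = -5
  − (2) · M_12   where M_12 = det([3 -4 1; -4 -1 3; 1 -3 4]) = -48
  + (4) · M_13   where M_13 = det([3 2 1; -4 -2 3; 1 -1 4]) = 29
  − (2) · M_14   where M_14 = det([3 2 -4; -4 -2 -1; 1 -1 -3]) = -35
det = (+1)·(-4)·(-5) + (-1)·(2)·(-48) + (+1)·(4)·(29) + (-1)·(2)·(-35) = 302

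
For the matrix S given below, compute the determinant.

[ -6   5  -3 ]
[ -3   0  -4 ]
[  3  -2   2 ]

0

Expand along column 2:
  − 5 · |-3 -4; 3 2| = −5·(-6 − (-12)) = -30
  − (-2) · |-6 -3; -3 -4| = −(-2)·(24 − 9) = 30
Sum: (-30) + (30) = 0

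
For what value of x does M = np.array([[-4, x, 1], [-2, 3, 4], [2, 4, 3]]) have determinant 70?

x = 4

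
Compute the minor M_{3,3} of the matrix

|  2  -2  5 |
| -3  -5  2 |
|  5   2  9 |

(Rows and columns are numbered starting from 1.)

Delete row 3 and column 3; the remaining 2×2 submatrix is [2 -2; -3 -5].
Its determinant is 2·(-5) − (-2)·(-3) = -16.

-16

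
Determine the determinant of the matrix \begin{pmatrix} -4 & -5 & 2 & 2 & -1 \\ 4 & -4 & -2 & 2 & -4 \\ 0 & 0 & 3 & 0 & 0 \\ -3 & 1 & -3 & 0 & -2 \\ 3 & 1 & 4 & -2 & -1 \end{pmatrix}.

-738

Expand along row 3 (it has 4 zeros):
  + (3) · M_33   where M_33 = det([-4 -5 2 -1; 4 -4 2 -4; -3 1 0 -2; 3 1 -2 -1]) = -246
det = (+1)·(3)·(-246) = -738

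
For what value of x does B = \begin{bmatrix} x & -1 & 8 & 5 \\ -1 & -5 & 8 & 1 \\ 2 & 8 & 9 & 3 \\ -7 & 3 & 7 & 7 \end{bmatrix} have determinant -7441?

x = 8

Expanding along the row containing x, det(B) is linear in x: det(B) = (-557)·x + (-2985).
Set (-557)·x + (-2985) = -7441  ⇒  (-557)·x = -4456  ⇒  x = 8.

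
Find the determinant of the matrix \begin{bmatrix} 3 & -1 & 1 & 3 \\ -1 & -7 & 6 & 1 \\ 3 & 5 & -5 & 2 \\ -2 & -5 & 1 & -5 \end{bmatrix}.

Expand along row 1:
  + (3) · M_11   where M_11 = det([-7 6 1; 5 -5 2; -5 1 -5]) = -91
  − (-1) · M_12   where M_12 = det([-1 6 1; 3 -5 2; -2 1 -5]) = 36
  + (1) · M_13   where M_13 = det([-1 -7 1; 3 5 2; -2 -5 -5]) = -67
  − (3) · M_14   where M_14 = det([-1 -7 6; 3 5 -5; -2 -5 1]) = -59
det = (+1)·(3)·(-91) + (-1)·(-1)·(36) + (+1)·(1)·(-67) + (-1)·(3)·(-59) = -127

The determinant is -127.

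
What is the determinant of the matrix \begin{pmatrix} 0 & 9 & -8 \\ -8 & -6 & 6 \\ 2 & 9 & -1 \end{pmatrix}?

516

Expand along row 1:
  − 9 · |-8 6; 2 -1| = −9·(8 − 12) = 36
  + (-8) · |-8 -6; 2 9| = (-8)·(-72 − (-12)) = 480
Sum: (36) + (480) = 516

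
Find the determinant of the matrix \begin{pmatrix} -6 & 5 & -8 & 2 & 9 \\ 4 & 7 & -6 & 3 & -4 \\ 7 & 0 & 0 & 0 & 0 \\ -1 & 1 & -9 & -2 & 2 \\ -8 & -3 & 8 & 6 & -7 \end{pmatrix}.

26852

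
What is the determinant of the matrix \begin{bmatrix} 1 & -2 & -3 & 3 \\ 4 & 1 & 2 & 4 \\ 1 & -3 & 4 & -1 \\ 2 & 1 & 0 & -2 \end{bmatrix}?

Expand along row 4 (it has 1 zero):
  − (2) · M_41   where M_41 = det([-2 -3 3; 1 2 4; -3 4 -1]) = 99
  + (1) · M_42   where M_42 = det([1 -3 3; 4 2 4; 1 4 -1]) = 0
  + (-2) · M_44   where M_44 = det([1 -2 -3; 4 1 2; 1 -3 4]) = 77
det = (-1)·(2)·(99) + (+1)·(1)·(0) + (+1)·(-2)·(77) = -352

-352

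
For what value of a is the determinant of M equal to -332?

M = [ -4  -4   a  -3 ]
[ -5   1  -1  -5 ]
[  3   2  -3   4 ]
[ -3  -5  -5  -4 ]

Expanding along the column containing a, det(M) is linear in a: det(M) = (-15)·a + (-362).
Set (-15)·a + (-362) = -332  ⇒  (-15)·a = 30  ⇒  a = -2.

-2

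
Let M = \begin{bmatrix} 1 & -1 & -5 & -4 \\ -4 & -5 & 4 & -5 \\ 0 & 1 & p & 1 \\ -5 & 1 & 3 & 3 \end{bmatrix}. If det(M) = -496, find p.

-8

Expanding along the column containing p, det(M) is linear in p: det(M) = (69)·p + (56).
Set (69)·p + (56) = -496  ⇒  (69)·p = -552  ⇒  p = -8.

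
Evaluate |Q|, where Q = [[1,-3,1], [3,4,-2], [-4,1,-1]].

Expand along column 1:
  + 1 · |4 -2; 1 -1| = 1·(-4 − (-2)) = -2
  − 3 · |-3 1; 1 -1| = −3·(3 − 1) = -6
  + (-4) · |-3 1; 4 -2| = (-4)·(6 − 4) = -8
Sum: (-2) + (-6) + (-8) = -16

|Q| = -16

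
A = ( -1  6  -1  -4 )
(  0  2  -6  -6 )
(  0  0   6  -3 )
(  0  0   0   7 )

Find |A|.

The determinant is -84.

A is upper triangular, so det(A) is the product of the diagonal entries:
det = (-1) · (2) · (6) · (7) = -84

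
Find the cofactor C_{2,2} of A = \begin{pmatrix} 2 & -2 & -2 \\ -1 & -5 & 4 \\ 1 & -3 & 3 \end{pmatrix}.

Delete row 2 and column 2; the remaining 2×2 submatrix is [2 -2; 1 3].
Its determinant is 2·3 − (-2)·1 = 8.
The cofactor carries sign (−1)^(2+2) = +1, so C_{2,2} = +(8) = 8.

8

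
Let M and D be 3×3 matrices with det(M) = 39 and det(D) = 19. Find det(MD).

det(MD) = det(M)·det(D) = (39)·(19) = 741

741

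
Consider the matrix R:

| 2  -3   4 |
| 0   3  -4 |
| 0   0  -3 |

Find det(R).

Expand along column 1:
  + 2 · |3 -4; 0 -3| = 2·(-9 − 0) = -18

|R| = -18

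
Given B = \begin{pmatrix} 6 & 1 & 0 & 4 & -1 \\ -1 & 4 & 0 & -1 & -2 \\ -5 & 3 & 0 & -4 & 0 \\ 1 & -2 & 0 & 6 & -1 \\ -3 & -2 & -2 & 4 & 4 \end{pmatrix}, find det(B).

Expand along column 3 (it has 4 zeros):
  + (-2) · M_53   where M_53 = det([6 1 4 -1; -1 4 -1 -2; -5 3 -4 0; 1 -2 6 -1]) = -132
det = (+1)·(-2)·(-132) = 264

The determinant is 264.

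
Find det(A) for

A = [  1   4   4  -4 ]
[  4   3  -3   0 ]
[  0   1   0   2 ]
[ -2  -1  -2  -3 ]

Expand along row 3 (it has 2 zeros):
  − (1) · M_32   where M_32 = det([1 4 -4; 4 -3 0; -2 -2 -3]) = 113
  − (2) · M_34   where M_34 = det([1 4 4; 4 3 -3; -2 -1 -2]) = 55
det = (-1)·(1)·(113) + (-1)·(2)·(55) = -223

The determinant is -223.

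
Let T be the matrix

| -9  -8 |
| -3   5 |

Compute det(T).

det(T) = -69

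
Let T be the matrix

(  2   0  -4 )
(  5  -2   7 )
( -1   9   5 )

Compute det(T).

Expand along column 2:
  + (-2) · |2 -4; -1 5| = (-2)·(10 − 4) = -12
  − 9 · |2 -4; 5 7| = −9·(14 − (-20)) = -306
Sum: (-12) + (-306) = -318

The determinant is -318.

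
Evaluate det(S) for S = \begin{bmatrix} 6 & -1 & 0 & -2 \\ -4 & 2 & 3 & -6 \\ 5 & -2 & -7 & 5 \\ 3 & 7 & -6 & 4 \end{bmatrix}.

det(S) = -1573

Expand along row 1 (it has 1 zero):
  + (6) · M_11   where M_11 = det([2 3 -6; -2 -7 5; 7 -6 4]) = -233
  − (-1) · M_12   where M_12 = det([-4 3 -6; 5 -7 5; 3 -6 4]) = 31
  − (-2) · M_14   where M_14 = det([-4 2 3; 5 -2 -7; 3 7 -6]) = -103
det = (+1)·(6)·(-233) + (-1)·(-1)·(31) + (-1)·(-2)·(-103) = -1573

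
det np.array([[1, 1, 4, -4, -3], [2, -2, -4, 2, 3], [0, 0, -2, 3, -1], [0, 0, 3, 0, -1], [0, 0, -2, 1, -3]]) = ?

-112

The matrix is block upper-triangular with a 2×2 block and a 3×3 block on the diagonal, so its determinant equals the product of the determinants of the diagonal blocks.
det of the 2×2 block = -4
det of the 3×3 block = 28
det = (-4)·(28) = -112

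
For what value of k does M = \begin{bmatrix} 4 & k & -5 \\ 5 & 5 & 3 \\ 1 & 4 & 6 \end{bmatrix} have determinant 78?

Expanding along the row containing k, det(M) is linear in k: det(M) = (-27)·k + (-3).
Set (-27)·k + (-3) = 78  ⇒  (-27)·k = 81  ⇒  k = -3.

k = -3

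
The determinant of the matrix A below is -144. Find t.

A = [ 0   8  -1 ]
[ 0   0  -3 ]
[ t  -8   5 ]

Expanding along the column containing t, det(A) is linear in t: det(A) = (-24)·t + (0).
Set (-24)·t + (0) = -144  ⇒  (-24)·t = -144  ⇒  t = 6.

t = 6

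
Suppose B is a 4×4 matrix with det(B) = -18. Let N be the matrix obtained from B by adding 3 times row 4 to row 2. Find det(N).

Adding a multiple of one row to another leaves the determinant unchanged.
det(N) = (1)·(-18) = -18

-18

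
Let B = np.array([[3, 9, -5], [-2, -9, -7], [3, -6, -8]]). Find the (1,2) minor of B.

37

Delete row 1 and column 2; the remaining 2×2 submatrix is [-2 -7; 3 -8].
Its determinant is (-2)·(-8) − (-7)·3 = 37.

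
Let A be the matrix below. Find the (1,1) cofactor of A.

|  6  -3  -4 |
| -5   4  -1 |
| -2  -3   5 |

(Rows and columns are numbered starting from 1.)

Delete row 1 and column 1; the remaining 2×2 submatrix is [4 -1; -3 5].
Its determinant is 4·5 − (-1)·(-3) = 17.
The cofactor carries sign (−1)^(1+1) = +1, so C_{1,1} = +(17) = 17.

17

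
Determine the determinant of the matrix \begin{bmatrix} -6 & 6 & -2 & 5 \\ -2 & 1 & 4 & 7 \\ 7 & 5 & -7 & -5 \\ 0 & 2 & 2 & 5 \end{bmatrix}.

-22

Expand along row 4 (it has 1 zero):
  + (2) · M_42   where M_42 = det([-6 -2 5; -2 4 7; 7 -7 -5]) = -322
  − (2) · M_43   where M_43 = det([-6 6 5; -2 1 7; 7 5 -5]) = 389
  + (5) · M_44   where M_44 = det([-6 6 -2; -2 1 4; 7 5 -7]) = 280
det = (+1)·(2)·(-322) + (-1)·(2)·(389) + (+1)·(5)·(280) = -22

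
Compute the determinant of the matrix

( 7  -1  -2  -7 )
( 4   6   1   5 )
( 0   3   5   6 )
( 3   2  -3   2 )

The determinant is 565.

Expand along row 3 (it has 1 zero):
  − (3) · M_32   where M_32 = det([7 -2 -7; 4 1 5; 3 -3 2]) = 210
  + (5) · M_33   where M_33 = det([7 -1 -7; 4 6 5; 3 2 2]) = 77
  − (6) · M_34   where M_34 = det([7 -1 -2; 4 6 1; 3 2 -3]) = -135
det = (-1)·(3)·(210) + (+1)·(5)·(77) + (-1)·(6)·(-135) = 565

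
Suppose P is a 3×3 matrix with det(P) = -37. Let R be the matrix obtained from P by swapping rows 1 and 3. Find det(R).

det(R) = 37

Swapping two rows multiplies the determinant by −1.
det(R) = (-1)·(-37) = 37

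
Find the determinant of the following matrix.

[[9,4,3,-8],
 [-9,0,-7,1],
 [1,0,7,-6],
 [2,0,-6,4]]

-656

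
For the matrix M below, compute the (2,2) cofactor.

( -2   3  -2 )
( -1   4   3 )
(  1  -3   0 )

2

Delete row 2 and column 2; the remaining 2×2 submatrix is [-2 -2; 1 0].
Its determinant is (-2)·0 − (-2)·1 = 2.
The cofactor carries sign (−1)^(2+2) = +1, so C_{2,2} = +(2) = 2.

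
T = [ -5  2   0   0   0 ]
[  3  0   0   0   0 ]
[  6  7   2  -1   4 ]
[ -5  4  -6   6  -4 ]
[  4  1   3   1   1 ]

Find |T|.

The determinant is 420.

T is block lower-triangular with a 2×2 block and a 3×3 block on the diagonal, so its determinant equals the product of the determinants of the diagonal blocks.
det of the 2×2 block = -6
det of the 3×3 block = -70
det = (-6)·(-70) = 420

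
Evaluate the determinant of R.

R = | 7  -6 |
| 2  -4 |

-16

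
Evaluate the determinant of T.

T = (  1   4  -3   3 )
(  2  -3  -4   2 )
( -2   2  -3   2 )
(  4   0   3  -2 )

Expand along row 4 (it has 1 zero):
  − (4) · M_41   where M_41 = det([4 -3 3; -3 -4 2; 2 -3 2]) = 13
  − (3) · M_43   where M_43 = det([1 4 3; 2 -3 2; -2 2 2]) = -48
  + (-2) · M_44   where M_44 = det([1 4 -3; 2 -3 -4; -2 2 -3]) = 79
det = (-1)·(4)·(13) + (-1)·(3)·(-48) + (+1)·(-2)·(79) = -66

|T| = -66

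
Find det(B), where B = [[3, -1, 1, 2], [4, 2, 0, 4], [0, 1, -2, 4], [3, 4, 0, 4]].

-36

Expand along column 3 (it has 2 zeros):
  + (1) · M_13   where M_13 = det([4 2 4; 0 1 4; 3 4 4]) = -36
  + (-2) · M_33   where M_33 = det([3 -1 2; 4 2 4; 3 4 4]) = 0
det = (+1)·(1)·(-36) + (+1)·(-2)·(0) = -36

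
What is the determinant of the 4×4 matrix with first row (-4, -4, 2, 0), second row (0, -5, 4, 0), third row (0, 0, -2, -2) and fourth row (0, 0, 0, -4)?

160

The matrix is upper triangular, so the determinant is the product of the diagonal entries:
det = (-4) · (-5) · (-2) · (-4) = 160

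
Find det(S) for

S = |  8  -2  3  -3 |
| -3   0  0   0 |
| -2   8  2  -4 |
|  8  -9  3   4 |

det(S) = -462

Expand along row 2 (it has 3 zeros):
  − (-3) · M_21   where M_21 = det([-2 3 -3; 8 2 -4; -9 3 4]) = -154
det = (-1)·(-3)·(-154) = -462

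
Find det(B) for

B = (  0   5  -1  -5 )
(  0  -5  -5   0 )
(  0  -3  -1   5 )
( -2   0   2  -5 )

|B| = -200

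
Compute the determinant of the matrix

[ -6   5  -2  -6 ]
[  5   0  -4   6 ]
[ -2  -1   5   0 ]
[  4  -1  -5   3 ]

Expand along row 2 (it has 1 zero):
  − (5) · M_21   where M_21 = det([5 -2 -6; -1 5 0; -1 -5 3]) = 9
  − (-4) · M_23   where M_23 = det([-6 5 -6; -2 -1 0; 4 -1 3]) = 12
  + (6) · M_24   where M_24 = det([-6 5 -2; -2 -1 5; 4 -1 -5]) = -22
det = (-1)·(5)·(9) + (-1)·(-4)·(12) + (+1)·(6)·(-22) = -129

-129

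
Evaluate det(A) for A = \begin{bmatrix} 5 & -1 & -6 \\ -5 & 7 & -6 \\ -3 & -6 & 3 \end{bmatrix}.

Expand along row 1:
  + 5 · |7 -6; -6 3| = 5·(21 − 36) = -75
  − (-1) · |-5 -6; -3 3| = −(-1)·(-15 − 18) = -33
  + (-6) · |-5 7; -3 -6| = (-6)·(30 − (-21)) = -306
Sum: (-75) + (-33) + (-306) = -414

The determinant is -414.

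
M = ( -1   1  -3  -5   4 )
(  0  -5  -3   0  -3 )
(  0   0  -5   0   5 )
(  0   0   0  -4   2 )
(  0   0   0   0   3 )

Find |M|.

300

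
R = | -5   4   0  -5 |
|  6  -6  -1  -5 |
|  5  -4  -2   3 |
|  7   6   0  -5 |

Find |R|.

1304

Expand along column 3 (it has 2 zeros):
  − (-1) · M_23   where M_23 = det([-5 4 -5; 5 -4 3; 7 6 -5]) = -116
  + (-2) · M_33   where M_33 = det([-5 4 -5; 6 -6 -5; 7 6 -5]) = -710
det = (-1)·(-1)·(-116) + (+1)·(-2)·(-710) = 1304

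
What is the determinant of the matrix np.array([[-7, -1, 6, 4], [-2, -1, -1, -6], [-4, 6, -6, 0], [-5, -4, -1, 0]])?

Expand along column 4 (it has 2 zeros):
  − (4) · M_14   where M_14 = det([-2 -1 -1; -4 6 -6; -5 -4 -1]) = -12
  + (-6) · M_24   where M_24 = det([-7 -1 6; -4 6 -6; -5 -4 -1]) = 460
det = (-1)·(4)·(-12) + (+1)·(-6)·(460) = -2712

-2712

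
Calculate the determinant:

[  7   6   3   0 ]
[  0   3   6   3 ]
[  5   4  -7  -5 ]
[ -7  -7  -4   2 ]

Expand along row 1 (it has 1 zero):
  + (7) · M_11   where M_11 = det([3 6 3; 4 -7 -5; -7 -4 2]) = -135
  − (6) · M_12   where M_12 = det([0 6 3; 5 -7 -5; -7 -4 2]) = -57
  + (3) · M_13   where M_13 = det([0 3 3; 5 4 -5; -7 -7 2]) = 54
det = (+1)·(7)·(-135) + (-1)·(6)·(-57) + (+1)·(3)·(54) = -441

The determinant is -441.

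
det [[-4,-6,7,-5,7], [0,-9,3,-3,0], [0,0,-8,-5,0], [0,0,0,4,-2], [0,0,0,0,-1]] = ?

The matrix is upper triangular, so the determinant is the product of the diagonal entries:
det = (-4) · (-9) · (-8) · (4) · (-1) = 1152

1152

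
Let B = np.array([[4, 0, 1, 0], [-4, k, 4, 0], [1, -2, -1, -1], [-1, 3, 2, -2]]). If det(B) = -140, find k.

Expanding along the column containing k, det(B) is linear in k: det(B) = (19)·k + (-140).
Set (19)·k + (-140) = -140  ⇒  (19)·k = 0  ⇒  k = 0.

0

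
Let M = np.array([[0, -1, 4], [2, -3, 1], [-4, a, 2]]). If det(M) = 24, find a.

8

Expanding along the column containing a, det(M) is linear in a: det(M) = (8)·a + (-40).
Set (8)·a + (-40) = 24  ⇒  (8)·a = 64  ⇒  a = 8.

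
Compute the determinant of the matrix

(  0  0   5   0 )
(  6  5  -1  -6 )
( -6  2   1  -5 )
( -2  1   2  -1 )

250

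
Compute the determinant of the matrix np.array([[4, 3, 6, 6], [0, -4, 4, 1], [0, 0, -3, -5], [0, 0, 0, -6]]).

-288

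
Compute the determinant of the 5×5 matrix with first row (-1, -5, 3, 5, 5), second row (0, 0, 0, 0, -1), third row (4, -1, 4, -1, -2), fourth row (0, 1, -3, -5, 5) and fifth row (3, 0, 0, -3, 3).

The determinant is -135.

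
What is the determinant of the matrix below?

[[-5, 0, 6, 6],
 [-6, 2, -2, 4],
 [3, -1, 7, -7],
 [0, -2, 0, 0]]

652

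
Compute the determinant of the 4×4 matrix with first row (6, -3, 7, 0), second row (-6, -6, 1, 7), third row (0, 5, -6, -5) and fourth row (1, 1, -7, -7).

Expand along row 1 (it has 1 zero):
  + (6) · M_11   where M_11 = det([-6 1 7; 5 -6 -5; 1 -7 -7]) = -215
  − (-3) · M_12   where M_12 = det([-6 1 7; 0 -6 -5; 1 -7 -7]) = -5
  + (7) · M_13   where M_13 = det([-6 -6 7; 0 5 -5; 1 1 -7]) = 175
det = (+1)·(6)·(-215) + (-1)·(-3)·(-5) + (+1)·(7)·(175) = -80

-80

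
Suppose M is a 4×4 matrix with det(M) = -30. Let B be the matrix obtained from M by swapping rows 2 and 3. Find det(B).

Swapping two rows multiplies the determinant by −1.
det(B) = (-1)·(-30) = 30

30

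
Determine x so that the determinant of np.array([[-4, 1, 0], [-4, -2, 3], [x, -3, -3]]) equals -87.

Expanding along the row containing x, det(M) is linear in x: det(M) = (3)·x + (-72).
Set (3)·x + (-72) = -87  ⇒  (3)·x = -15  ⇒  x = -5.

-5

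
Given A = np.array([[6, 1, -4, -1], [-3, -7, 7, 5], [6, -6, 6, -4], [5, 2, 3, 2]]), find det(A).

Expand along row 1:
  + (6) · M_11   where M_11 = det([-7 7 5; -6 6 -4; 2 3 2]) = -290
  − (1) · M_12   where M_12 = det([-3 7 5; 6 6 -4; 5 3 2]) = -356
  + (-4) · M_13   where M_13 = det([-3 -7 5; 6 -6 -4; 5 2 2]) = 446
  − (-1) · M_14   where M_14 = det([-3 -7 7; 6 -6 6; 5 2 3]) = 300
det = (+1)·(6)·(-290) + (-1)·(1)·(-356) + (+1)·(-4)·(446) + (-1)·(-1)·(300) = -2868

|A| = -2868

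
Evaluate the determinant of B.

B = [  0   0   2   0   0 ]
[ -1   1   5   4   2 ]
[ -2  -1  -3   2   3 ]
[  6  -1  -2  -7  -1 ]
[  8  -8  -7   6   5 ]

Expand along row 1 (it has 4 zeros):
  + (2) · M_13   where M_13 = det([-1 1 4 2; -2 -1 2 3; 6 -1 -7 -1; 8 -8 6 5]) = -623
det = (+1)·(2)·(-623) = -1246

The determinant is -1246.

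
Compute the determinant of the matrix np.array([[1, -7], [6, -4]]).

38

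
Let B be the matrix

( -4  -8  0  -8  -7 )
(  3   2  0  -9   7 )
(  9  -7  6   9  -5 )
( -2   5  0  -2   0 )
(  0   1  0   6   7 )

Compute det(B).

det(B) = -24276

Expand along column 3 (it has 4 zeros):
  + (6) · M_33   where M_33 = det([-4 -8 -8 -7; 3 2 -9 7; -2 5 -2 0; 0 1 6 7]) = -4046
det = (+1)·(6)·(-4046) = -24276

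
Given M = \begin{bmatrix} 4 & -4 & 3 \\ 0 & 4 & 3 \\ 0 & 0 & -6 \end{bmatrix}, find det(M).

|M| = -96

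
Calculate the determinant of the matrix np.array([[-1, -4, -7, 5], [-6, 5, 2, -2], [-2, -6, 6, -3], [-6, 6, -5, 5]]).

-1321

Expand along row 1:
  + (-1) · M_11   where M_11 = det([5 2 -2; -6 6 -3; 6 -5 5]) = 111
  − (-4) · M_12   where M_12 = det([-6 2 -2; -2 6 -3; -6 -5 5]) = -126
  + (-7) · M_13   where M_13 = det([-6 5 -2; -2 -6 -3; -6 6 5]) = 308
  − (5) · M_14   where M_14 = det([-6 5 2; -2 -6 6; -6 6 -5]) = -290
det = (+1)·(-1)·(111) + (-1)·(-4)·(-126) + (+1)·(-7)·(308) + (-1)·(5)·(-290) = -1321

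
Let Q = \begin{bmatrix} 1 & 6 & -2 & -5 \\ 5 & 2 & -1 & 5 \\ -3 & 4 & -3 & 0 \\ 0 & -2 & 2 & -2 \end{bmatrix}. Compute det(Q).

Expand along row 3 (it has 1 zero):
  + (-3) · M_31   where M_31 = det([6 -2 -5; 2 -1 5; -2 2 -2]) = -46
  − (4) · M_32   where M_32 = det([1 -2 -5; 5 -1 5; 0 2 -2]) = -78
  + (-3) · M_33   where M_33 = det([1 6 -5; 5 2 5; 0 -2 -2]) = 116
det = (+1)·(-3)·(-46) + (-1)·(4)·(-78) + (+1)·(-3)·(116) = 102

The determinant is 102.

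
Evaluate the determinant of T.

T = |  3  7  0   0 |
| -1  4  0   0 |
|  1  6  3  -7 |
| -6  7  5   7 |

T is block lower-triangular with a 2×2 block and a 2×2 block on the diagonal, so its determinant equals the product of the determinants of the diagonal blocks.
det of the 2×2 block = 19
det of the 2×2 block = 56
det = (19)·(56) = 1064

1064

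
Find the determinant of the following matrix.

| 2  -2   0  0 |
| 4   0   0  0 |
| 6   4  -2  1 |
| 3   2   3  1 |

-40

The matrix is block lower-triangular with a 2×2 block and a 2×2 block on the diagonal, so its determinant equals the product of the determinants of the diagonal blocks.
det of the 2×2 block = 8
det of the 2×2 block = -5
det = (8)·(-5) = -40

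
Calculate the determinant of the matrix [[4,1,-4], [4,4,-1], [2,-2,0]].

54

Expand along column 3:
  + (-4) · |4 4; 2 -2| = (-4)·(-8 − 8) = 64
  − (-1) · |4 1; 2 -2| = −(-1)·(-8 − 2) = -10
Sum: (64) + (-10) = 54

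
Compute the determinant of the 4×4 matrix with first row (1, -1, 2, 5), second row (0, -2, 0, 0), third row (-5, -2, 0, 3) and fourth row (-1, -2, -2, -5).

Expand along row 2 (it has 3 zeros):
  + (-2) · M_22   where M_22 = det([1 2 5; -5 0 3; -1 -2 -5]) = 0
det = (+1)·(-2)·(0) = 0

The determinant is 0.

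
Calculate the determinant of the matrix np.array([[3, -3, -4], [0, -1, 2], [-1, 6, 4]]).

-38

Expand along column 1:
  + 3 · |-1 2; 6 4| = 3·(-4 − 12) = -48
  + (-1) · |-3 -4; -1 2| = (-1)·(-6 − 4) = 10
Sum: (-48) + (10) = -38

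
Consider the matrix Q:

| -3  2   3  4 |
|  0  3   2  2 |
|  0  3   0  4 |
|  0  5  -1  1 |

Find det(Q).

Expand along column 1 (it has 3 zeros):
  + (-3) · M_11   where M_11 = det([3 2 2; 3 0 4; 5 -1 1]) = 40
det = (+1)·(-3)·(40) = -120

det(Q) = -120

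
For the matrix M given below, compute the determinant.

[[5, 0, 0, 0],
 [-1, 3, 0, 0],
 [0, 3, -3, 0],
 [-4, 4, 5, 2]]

-90

M is lower triangular, so det(M) is the product of the diagonal entries:
det = (5) · (3) · (-3) · (2) = -90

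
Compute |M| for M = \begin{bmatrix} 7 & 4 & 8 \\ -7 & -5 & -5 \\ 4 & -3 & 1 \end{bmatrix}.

Expand along row 1:
  + 7 · |-5 -5; -3 1| = 7·(-5 − 15) = -140
  − 4 · |-7 -5; 4 1| = −4·(-7 − (-20)) = -52
  + 8 · |-7 -5; 4 -3| = 8·(21 − (-20)) = 328
Sum: (-140) + (-52) + (328) = 136

det(M) = 136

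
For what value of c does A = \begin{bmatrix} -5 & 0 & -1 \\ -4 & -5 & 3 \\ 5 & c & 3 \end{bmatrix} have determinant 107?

Expanding along the row containing c, det(A) is linear in c: det(A) = (19)·c + (50).
Set (19)·c + (50) = 107  ⇒  (19)·c = 57  ⇒  c = 3.

c = 3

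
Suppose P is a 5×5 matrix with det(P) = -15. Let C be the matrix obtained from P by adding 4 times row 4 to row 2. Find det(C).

-15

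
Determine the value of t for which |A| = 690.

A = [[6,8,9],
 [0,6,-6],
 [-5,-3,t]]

8

Expanding along the row containing t, det(A) is linear in t: det(A) = (36)·t + (402).
Set (36)·t + (402) = 690  ⇒  (36)·t = 288  ⇒  t = 8.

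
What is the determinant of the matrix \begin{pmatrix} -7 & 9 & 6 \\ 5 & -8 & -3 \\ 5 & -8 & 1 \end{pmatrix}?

Expand along row 1:
  + (-7) · |-8 -3; -8 1| = (-7)·(-8 − 24) = 224
  − 9 · |5 -3; 5 1| = −9·(5 − (-15)) = -180
  + 6 · |5 -8; 5 -8| = 6·(-40 − (-40)) = 0
Sum: (224) + (-180) + (0) = 44

The determinant is 44.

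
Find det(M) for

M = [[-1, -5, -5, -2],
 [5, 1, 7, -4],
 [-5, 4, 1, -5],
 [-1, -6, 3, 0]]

2766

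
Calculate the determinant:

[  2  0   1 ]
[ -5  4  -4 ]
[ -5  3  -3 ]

Expand along column 2:
  + 4 · |2 1; -5 -3| = 4·(-6 − (-5)) = -4
  − 3 · |2 1; -5 -4| = −3·(-8 − (-5)) = 9
Sum: (-4) + (9) = 5

5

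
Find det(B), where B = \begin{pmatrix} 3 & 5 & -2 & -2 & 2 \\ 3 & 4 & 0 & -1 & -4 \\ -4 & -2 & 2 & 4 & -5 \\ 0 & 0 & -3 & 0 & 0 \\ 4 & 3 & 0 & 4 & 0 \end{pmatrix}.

Expand along row 4 (it has 4 zeros):
  − (-3) · M_43   where M_43 = det([3 5 -2 2; 3 4 -1 -4; -4 -2 4 -5; 4 3 4 0]) = -621
det = (-1)·(-3)·(-621) = -1863

det(B) = -1863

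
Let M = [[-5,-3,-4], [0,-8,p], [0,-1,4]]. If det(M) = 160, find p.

Expanding along the column containing p, det(M) is linear in p: det(M) = (-5)·p + (160).
Set (-5)·p + (160) = 160  ⇒  (-5)·p = 0  ⇒  p = 0.

p = 0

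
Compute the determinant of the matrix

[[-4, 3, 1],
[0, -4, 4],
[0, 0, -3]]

The matrix is upper triangular, so the determinant is the product of the diagonal entries:
det = (-4) · (-4) · (-3) = -48

-48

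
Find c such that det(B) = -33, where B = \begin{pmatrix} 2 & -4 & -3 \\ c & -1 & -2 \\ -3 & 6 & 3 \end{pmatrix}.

6

Expanding along the column containing c, det(B) is linear in c: det(B) = (-6)·c + (3).
Set (-6)·c + (3) = -33  ⇒  (-6)·c = -36  ⇒  c = 6.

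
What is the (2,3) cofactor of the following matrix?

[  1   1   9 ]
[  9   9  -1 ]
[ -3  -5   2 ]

2

Delete row 2 and column 3; the remaining 2×2 submatrix is [1 1; -3 -5].
Its determinant is 1·(-5) − 1·(-3) = -2.
The cofactor carries sign (−1)^(2+3) = −1, so C_{2,3} = −(-2) = 2.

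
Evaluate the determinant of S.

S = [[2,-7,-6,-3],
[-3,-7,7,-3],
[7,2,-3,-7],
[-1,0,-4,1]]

det(S) = 1291

Expand along row 4 (it has 1 zero):
  − (-1) · M_41   where M_41 = det([-7 -6 -3; -7 7 -3; 2 -3 -7]) = 715
  − (-4) · M_43   where M_43 = det([2 -7 -3; -3 -7 -3; 7 2 -7]) = 275
  + (1) · M_44   where M_44 = det([2 -7 -6; -3 -7 7; 7 2 -3]) = -524
det = (-1)·(-1)·(715) + (-1)·(-4)·(275) + (+1)·(1)·(-524) = 1291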